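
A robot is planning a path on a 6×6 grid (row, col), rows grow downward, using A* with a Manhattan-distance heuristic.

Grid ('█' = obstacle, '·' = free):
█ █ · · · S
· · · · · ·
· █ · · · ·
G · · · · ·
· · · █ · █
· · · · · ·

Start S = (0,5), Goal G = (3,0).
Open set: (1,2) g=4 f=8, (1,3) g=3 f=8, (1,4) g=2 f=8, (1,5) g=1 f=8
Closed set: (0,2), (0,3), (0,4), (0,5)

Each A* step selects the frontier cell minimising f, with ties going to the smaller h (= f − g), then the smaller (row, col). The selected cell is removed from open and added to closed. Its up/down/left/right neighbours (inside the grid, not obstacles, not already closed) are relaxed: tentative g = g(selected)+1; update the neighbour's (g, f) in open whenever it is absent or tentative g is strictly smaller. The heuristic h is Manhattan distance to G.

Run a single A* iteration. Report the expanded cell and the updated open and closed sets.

step 1: expand (1,2) (f=8, h=4) → closed; open now [(1,1) g=5 f=8, (1,3) g=3 f=8, (1,4) g=2 f=8, (1,5) g=1 f=8, (2,2) g=5 f=8]

expanded=(1,2); open=[(1,1) g=5 f=8, (1,3) g=3 f=8, (1,4) g=2 f=8, (1,5) g=1 f=8, (2,2) g=5 f=8]; closed=[(0,2), (0,3), (0,4), (0,5), (1,2)]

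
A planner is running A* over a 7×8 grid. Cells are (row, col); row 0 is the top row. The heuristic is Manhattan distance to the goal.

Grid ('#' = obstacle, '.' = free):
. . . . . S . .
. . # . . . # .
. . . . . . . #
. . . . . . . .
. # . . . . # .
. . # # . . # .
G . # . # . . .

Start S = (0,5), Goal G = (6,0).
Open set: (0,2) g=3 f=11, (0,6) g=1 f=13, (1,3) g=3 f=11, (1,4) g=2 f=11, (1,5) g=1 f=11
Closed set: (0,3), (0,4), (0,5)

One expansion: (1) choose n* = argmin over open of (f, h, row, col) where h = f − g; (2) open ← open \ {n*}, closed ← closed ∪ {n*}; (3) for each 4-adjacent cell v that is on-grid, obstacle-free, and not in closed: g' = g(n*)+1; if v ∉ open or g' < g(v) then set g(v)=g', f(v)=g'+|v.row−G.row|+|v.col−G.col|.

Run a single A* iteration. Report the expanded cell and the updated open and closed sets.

expanded=(0,2); open=[(0,1) g=4 f=11, (0,6) g=1 f=13, (1,3) g=3 f=11, (1,4) g=2 f=11, (1,5) g=1 f=11]; closed=[(0,2), (0,3), (0,4), (0,5)]

step 1: expand (0,2) (f=11, h=8) → closed; open now [(0,1) g=4 f=11, (0,6) g=1 f=13, (1,3) g=3 f=11, (1,4) g=2 f=11, (1,5) g=1 f=11]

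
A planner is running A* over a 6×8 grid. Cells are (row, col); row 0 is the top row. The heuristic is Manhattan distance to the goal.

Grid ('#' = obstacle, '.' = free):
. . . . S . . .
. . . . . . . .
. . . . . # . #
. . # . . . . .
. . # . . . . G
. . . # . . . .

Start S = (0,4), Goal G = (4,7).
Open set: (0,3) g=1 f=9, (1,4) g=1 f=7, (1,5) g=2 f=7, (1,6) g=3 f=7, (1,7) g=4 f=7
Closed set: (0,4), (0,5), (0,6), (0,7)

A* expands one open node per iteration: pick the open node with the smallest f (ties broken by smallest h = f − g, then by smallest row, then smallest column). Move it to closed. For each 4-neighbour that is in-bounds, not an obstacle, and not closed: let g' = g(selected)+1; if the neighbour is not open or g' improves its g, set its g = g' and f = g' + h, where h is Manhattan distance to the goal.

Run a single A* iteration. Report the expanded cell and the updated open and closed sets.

step 1: expand (1,7) (f=7, h=3) → closed; open now [(0,3) g=1 f=9, (1,4) g=1 f=7, (1,5) g=2 f=7, (1,6) g=3 f=7]

expanded=(1,7); open=[(0,3) g=1 f=9, (1,4) g=1 f=7, (1,5) g=2 f=7, (1,6) g=3 f=7]; closed=[(0,4), (0,5), (0,6), (0,7), (1,7)]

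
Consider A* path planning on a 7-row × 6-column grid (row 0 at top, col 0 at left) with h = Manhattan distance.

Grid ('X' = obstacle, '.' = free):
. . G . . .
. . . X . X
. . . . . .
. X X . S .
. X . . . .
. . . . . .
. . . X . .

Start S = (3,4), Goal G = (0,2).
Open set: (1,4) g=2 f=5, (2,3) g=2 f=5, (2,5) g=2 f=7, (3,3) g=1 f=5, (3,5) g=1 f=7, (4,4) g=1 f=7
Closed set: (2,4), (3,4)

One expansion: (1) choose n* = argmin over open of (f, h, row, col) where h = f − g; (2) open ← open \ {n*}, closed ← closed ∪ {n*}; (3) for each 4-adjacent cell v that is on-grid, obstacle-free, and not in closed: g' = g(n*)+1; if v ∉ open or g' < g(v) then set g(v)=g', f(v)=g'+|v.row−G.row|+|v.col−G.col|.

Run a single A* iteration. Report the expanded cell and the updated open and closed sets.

step 1: expand (1,4) (f=5, h=3) → closed; open now [(0,4) g=3 f=5, (2,3) g=2 f=5, (2,5) g=2 f=7, (3,3) g=1 f=5, (3,5) g=1 f=7, (4,4) g=1 f=7]

expanded=(1,4); open=[(0,4) g=3 f=5, (2,3) g=2 f=5, (2,5) g=2 f=7, (3,3) g=1 f=5, (3,5) g=1 f=7, (4,4) g=1 f=7]; closed=[(1,4), (2,4), (3,4)]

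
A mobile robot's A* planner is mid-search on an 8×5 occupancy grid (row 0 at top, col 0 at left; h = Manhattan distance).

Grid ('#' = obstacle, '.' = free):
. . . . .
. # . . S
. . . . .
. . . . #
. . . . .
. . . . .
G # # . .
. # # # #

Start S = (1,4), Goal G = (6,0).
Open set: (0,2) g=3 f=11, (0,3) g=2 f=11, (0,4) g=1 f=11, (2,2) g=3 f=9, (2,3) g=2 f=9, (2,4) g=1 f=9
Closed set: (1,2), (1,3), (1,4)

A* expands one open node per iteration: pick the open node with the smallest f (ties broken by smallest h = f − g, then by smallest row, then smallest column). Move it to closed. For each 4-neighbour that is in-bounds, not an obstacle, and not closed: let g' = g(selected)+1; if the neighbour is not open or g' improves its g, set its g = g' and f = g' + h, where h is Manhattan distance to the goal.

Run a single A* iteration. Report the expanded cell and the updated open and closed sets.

expanded=(2,2); open=[(0,2) g=3 f=11, (0,3) g=2 f=11, (0,4) g=1 f=11, (2,1) g=4 f=9, (2,3) g=2 f=9, (2,4) g=1 f=9, (3,2) g=4 f=9]; closed=[(1,2), (1,3), (1,4), (2,2)]

step 1: expand (2,2) (f=9, h=6) → closed; open now [(0,2) g=3 f=11, (0,3) g=2 f=11, (0,4) g=1 f=11, (2,1) g=4 f=9, (2,3) g=2 f=9, (2,4) g=1 f=9, (3,2) g=4 f=9]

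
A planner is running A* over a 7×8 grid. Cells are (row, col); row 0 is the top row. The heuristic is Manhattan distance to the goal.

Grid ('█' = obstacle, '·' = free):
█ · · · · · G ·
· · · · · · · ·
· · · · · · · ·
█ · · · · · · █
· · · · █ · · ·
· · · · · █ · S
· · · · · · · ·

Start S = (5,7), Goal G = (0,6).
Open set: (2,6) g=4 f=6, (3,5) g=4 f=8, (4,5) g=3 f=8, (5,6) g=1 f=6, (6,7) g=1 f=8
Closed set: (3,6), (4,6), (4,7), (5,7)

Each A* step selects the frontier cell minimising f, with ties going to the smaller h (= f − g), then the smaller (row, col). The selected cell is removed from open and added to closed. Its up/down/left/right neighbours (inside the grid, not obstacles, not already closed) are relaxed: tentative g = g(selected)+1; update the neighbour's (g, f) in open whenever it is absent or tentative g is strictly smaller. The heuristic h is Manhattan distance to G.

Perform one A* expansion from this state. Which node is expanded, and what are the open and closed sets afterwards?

step 1: expand (2,6) (f=6, h=2) → closed; open now [(1,6) g=5 f=6, (2,5) g=5 f=8, (2,7) g=5 f=8, (3,5) g=4 f=8, (4,5) g=3 f=8, (5,6) g=1 f=6, (6,7) g=1 f=8]

expanded=(2,6); open=[(1,6) g=5 f=6, (2,5) g=5 f=8, (2,7) g=5 f=8, (3,5) g=4 f=8, (4,5) g=3 f=8, (5,6) g=1 f=6, (6,7) g=1 f=8]; closed=[(2,6), (3,6), (4,6), (4,7), (5,7)]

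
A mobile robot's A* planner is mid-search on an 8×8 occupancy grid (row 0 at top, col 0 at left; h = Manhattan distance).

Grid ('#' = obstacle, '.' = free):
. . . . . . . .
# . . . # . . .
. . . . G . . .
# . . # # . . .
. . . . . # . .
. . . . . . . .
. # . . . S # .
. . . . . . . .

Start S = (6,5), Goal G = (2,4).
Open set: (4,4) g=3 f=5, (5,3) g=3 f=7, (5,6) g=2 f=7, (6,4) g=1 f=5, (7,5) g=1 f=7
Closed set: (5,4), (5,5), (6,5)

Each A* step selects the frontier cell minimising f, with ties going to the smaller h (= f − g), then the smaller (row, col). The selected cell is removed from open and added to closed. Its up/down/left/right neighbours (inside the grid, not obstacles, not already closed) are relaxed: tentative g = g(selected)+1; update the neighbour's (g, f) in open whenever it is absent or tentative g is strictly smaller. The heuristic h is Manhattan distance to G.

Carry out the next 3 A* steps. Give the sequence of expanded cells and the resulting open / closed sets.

order=[(4,4) → (6,4) → (4,3)]; open=[(4,2) g=5 f=9, (5,3) g=3 f=7, (5,6) g=2 f=7, (6,3) g=2 f=7, (7,4) g=2 f=7, (7,5) g=1 f=7]; closed=[(4,3), (4,4), (5,4), (5,5), (6,4), (6,5)]

step 1: expand (4,4) (f=5, h=2) → closed; open now [(4,3) g=4 f=7, (5,3) g=3 f=7, (5,6) g=2 f=7, (6,4) g=1 f=5, (7,5) g=1 f=7]
step 2: expand (6,4) (f=5, h=4) → closed; open now [(4,3) g=4 f=7, (5,3) g=3 f=7, (5,6) g=2 f=7, (6,3) g=2 f=7, (7,4) g=2 f=7, (7,5) g=1 f=7]
step 3: expand (4,3) (f=7, h=3) → closed; open now [(4,2) g=5 f=9, (5,3) g=3 f=7, (5,6) g=2 f=7, (6,3) g=2 f=7, (7,4) g=2 f=7, (7,5) g=1 f=7]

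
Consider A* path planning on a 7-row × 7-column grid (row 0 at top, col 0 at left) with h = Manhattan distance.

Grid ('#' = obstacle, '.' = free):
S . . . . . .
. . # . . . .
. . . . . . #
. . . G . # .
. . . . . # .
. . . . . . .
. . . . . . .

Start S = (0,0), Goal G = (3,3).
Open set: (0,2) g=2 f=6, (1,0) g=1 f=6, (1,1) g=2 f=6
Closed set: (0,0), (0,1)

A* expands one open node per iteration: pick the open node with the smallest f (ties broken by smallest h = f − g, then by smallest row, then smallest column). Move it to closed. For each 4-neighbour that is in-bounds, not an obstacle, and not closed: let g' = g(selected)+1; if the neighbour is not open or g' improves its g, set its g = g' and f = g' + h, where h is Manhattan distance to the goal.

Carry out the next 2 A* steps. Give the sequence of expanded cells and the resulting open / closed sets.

step 1: expand (0,2) (f=6, h=4) → closed; open now [(0,3) g=3 f=6, (1,0) g=1 f=6, (1,1) g=2 f=6]
step 2: expand (0,3) (f=6, h=3) → closed; open now [(0,4) g=4 f=8, (1,0) g=1 f=6, (1,1) g=2 f=6, (1,3) g=4 f=6]

order=[(0,2) → (0,3)]; open=[(0,4) g=4 f=8, (1,0) g=1 f=6, (1,1) g=2 f=6, (1,3) g=4 f=6]; closed=[(0,0), (0,1), (0,2), (0,3)]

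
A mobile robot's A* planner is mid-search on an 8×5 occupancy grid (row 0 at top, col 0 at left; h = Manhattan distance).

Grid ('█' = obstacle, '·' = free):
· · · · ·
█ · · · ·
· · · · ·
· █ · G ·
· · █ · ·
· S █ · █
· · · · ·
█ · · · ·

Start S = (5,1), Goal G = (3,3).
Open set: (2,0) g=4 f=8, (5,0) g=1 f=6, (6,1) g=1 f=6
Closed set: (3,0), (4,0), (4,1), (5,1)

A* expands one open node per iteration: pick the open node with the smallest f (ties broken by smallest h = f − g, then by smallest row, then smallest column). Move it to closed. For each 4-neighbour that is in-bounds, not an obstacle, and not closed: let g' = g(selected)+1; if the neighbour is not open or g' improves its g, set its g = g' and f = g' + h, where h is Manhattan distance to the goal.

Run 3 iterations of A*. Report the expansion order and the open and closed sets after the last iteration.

order=[(5,0) → (6,1) → (6,2)]; open=[(2,0) g=4 f=8, (6,0) g=2 f=8, (6,3) g=3 f=6, (7,1) g=2 f=8, (7,2) g=3 f=8]; closed=[(3,0), (4,0), (4,1), (5,0), (5,1), (6,1), (6,2)]

step 1: expand (5,0) (f=6, h=5) → closed; open now [(2,0) g=4 f=8, (6,0) g=2 f=8, (6,1) g=1 f=6]
step 2: expand (6,1) (f=6, h=5) → closed; open now [(2,0) g=4 f=8, (6,0) g=2 f=8, (6,2) g=2 f=6, (7,1) g=2 f=8]
step 3: expand (6,2) (f=6, h=4) → closed; open now [(2,0) g=4 f=8, (6,0) g=2 f=8, (6,3) g=3 f=6, (7,1) g=2 f=8, (7,2) g=3 f=8]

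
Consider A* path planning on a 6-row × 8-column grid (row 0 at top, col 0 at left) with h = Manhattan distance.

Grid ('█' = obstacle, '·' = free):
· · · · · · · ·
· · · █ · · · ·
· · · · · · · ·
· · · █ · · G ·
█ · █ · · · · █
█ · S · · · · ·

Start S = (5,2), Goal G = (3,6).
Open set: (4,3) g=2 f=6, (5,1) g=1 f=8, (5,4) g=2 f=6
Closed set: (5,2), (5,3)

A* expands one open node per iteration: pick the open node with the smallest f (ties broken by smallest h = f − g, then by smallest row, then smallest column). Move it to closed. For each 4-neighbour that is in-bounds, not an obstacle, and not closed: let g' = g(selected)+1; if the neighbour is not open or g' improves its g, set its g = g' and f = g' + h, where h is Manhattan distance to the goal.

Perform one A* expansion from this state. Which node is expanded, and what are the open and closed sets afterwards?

step 1: expand (4,3) (f=6, h=4) → closed; open now [(4,4) g=3 f=6, (5,1) g=1 f=8, (5,4) g=2 f=6]

expanded=(4,3); open=[(4,4) g=3 f=6, (5,1) g=1 f=8, (5,4) g=2 f=6]; closed=[(4,3), (5,2), (5,3)]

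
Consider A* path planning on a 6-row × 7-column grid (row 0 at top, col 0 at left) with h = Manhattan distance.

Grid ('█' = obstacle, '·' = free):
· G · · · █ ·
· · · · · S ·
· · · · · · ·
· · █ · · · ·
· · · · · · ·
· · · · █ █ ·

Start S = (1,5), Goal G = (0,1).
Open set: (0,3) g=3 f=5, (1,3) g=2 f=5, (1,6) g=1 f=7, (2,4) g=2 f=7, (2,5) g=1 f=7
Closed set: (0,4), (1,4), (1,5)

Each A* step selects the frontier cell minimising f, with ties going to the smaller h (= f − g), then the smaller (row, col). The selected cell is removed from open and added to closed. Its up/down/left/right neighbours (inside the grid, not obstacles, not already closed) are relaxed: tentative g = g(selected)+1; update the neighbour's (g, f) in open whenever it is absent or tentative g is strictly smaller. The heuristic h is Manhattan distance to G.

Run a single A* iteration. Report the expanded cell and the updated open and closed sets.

expanded=(0,3); open=[(0,2) g=4 f=5, (1,3) g=2 f=5, (1,6) g=1 f=7, (2,4) g=2 f=7, (2,5) g=1 f=7]; closed=[(0,3), (0,4), (1,4), (1,5)]

step 1: expand (0,3) (f=5, h=2) → closed; open now [(0,2) g=4 f=5, (1,3) g=2 f=5, (1,6) g=1 f=7, (2,4) g=2 f=7, (2,5) g=1 f=7]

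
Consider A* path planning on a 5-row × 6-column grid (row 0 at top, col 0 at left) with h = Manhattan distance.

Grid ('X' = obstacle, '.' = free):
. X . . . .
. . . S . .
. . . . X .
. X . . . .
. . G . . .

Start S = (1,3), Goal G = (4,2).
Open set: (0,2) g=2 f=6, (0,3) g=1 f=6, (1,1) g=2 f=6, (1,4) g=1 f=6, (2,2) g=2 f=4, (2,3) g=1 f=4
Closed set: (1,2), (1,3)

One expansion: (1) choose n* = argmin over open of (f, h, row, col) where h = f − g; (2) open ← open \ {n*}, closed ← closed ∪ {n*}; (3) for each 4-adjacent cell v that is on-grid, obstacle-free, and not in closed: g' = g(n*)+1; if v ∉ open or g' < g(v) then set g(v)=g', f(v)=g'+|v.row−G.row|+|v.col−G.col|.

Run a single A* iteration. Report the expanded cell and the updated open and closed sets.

step 1: expand (2,2) (f=4, h=2) → closed; open now [(0,2) g=2 f=6, (0,3) g=1 f=6, (1,1) g=2 f=6, (1,4) g=1 f=6, (2,1) g=3 f=6, (2,3) g=1 f=4, (3,2) g=3 f=4]

expanded=(2,2); open=[(0,2) g=2 f=6, (0,3) g=1 f=6, (1,1) g=2 f=6, (1,4) g=1 f=6, (2,1) g=3 f=6, (2,3) g=1 f=4, (3,2) g=3 f=4]; closed=[(1,2), (1,3), (2,2)]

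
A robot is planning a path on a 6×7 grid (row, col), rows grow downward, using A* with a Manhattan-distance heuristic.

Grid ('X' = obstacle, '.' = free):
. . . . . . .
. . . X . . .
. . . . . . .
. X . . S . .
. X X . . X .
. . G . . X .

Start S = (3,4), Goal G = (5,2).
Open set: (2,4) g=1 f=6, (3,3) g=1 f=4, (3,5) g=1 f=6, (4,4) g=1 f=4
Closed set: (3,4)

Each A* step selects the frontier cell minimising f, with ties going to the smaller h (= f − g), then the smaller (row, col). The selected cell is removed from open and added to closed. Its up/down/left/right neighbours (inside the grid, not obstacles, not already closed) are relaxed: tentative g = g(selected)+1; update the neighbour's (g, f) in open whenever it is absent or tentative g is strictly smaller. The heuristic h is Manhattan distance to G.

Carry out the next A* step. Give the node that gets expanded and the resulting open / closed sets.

expanded=(3,3); open=[(2,3) g=2 f=6, (2,4) g=1 f=6, (3,2) g=2 f=4, (3,5) g=1 f=6, (4,3) g=2 f=4, (4,4) g=1 f=4]; closed=[(3,3), (3,4)]

step 1: expand (3,3) (f=4, h=3) → closed; open now [(2,3) g=2 f=6, (2,4) g=1 f=6, (3,2) g=2 f=4, (3,5) g=1 f=6, (4,3) g=2 f=4, (4,4) g=1 f=4]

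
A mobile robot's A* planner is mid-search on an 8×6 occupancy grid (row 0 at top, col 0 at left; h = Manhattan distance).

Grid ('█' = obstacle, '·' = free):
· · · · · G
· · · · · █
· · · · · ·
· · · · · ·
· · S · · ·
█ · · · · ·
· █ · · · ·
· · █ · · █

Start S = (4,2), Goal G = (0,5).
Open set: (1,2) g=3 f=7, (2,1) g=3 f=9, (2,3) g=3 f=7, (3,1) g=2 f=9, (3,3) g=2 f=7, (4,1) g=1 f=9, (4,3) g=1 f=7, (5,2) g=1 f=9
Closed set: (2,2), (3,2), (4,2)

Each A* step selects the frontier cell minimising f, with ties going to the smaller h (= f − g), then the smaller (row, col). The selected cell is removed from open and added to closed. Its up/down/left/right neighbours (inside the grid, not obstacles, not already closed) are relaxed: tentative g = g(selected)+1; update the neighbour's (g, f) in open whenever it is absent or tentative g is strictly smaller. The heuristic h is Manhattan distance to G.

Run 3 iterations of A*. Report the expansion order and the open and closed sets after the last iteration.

order=[(1,2) → (0,2) → (0,3)]; open=[(0,1) g=5 f=9, (0,4) g=6 f=7, (1,1) g=4 f=9, (1,3) g=4 f=7, (2,1) g=3 f=9, (2,3) g=3 f=7, (3,1) g=2 f=9, (3,3) g=2 f=7, (4,1) g=1 f=9, (4,3) g=1 f=7, (5,2) g=1 f=9]; closed=[(0,2), (0,3), (1,2), (2,2), (3,2), (4,2)]

step 1: expand (1,2) (f=7, h=4) → closed; open now [(0,2) g=4 f=7, (1,1) g=4 f=9, (1,3) g=4 f=7, (2,1) g=3 f=9, (2,3) g=3 f=7, (3,1) g=2 f=9, (3,3) g=2 f=7, (4,1) g=1 f=9, (4,3) g=1 f=7, (5,2) g=1 f=9]
step 2: expand (0,2) (f=7, h=3) → closed; open now [(0,1) g=5 f=9, (0,3) g=5 f=7, (1,1) g=4 f=9, (1,3) g=4 f=7, (2,1) g=3 f=9, (2,3) g=3 f=7, (3,1) g=2 f=9, (3,3) g=2 f=7, (4,1) g=1 f=9, (4,3) g=1 f=7, (5,2) g=1 f=9]
step 3: expand (0,3) (f=7, h=2) → closed; open now [(0,1) g=5 f=9, (0,4) g=6 f=7, (1,1) g=4 f=9, (1,3) g=4 f=7, (2,1) g=3 f=9, (2,3) g=3 f=7, (3,1) g=2 f=9, (3,3) g=2 f=7, (4,1) g=1 f=9, (4,3) g=1 f=7, (5,2) g=1 f=9]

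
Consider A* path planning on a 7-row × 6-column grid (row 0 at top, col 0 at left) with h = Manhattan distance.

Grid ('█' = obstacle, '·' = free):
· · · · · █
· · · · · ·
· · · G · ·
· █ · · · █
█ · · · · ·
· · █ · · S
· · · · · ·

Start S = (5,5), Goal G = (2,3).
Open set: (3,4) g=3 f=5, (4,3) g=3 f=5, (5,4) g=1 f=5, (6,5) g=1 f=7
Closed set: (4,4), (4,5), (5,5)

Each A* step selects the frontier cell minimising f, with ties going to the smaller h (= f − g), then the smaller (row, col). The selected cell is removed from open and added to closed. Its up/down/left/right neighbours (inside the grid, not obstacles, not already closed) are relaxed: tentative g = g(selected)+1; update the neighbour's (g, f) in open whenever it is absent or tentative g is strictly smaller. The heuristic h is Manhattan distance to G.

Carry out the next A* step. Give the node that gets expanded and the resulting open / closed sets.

step 1: expand (3,4) (f=5, h=2) → closed; open now [(2,4) g=4 f=5, (3,3) g=4 f=5, (4,3) g=3 f=5, (5,4) g=1 f=5, (6,5) g=1 f=7]

expanded=(3,4); open=[(2,4) g=4 f=5, (3,3) g=4 f=5, (4,3) g=3 f=5, (5,4) g=1 f=5, (6,5) g=1 f=7]; closed=[(3,4), (4,4), (4,5), (5,5)]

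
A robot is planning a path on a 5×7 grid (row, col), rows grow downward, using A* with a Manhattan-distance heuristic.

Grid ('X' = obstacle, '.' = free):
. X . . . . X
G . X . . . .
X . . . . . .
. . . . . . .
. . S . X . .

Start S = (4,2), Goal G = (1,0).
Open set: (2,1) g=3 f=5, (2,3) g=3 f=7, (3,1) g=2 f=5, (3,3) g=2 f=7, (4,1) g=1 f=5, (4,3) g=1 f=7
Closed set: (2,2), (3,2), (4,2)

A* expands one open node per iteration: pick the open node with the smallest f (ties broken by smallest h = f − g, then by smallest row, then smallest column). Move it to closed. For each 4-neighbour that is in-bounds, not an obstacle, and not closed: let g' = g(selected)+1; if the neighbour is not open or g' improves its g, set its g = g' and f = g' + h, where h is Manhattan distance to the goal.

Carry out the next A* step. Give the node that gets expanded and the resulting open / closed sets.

step 1: expand (2,1) (f=5, h=2) → closed; open now [(1,1) g=4 f=5, (2,3) g=3 f=7, (3,1) g=2 f=5, (3,3) g=2 f=7, (4,1) g=1 f=5, (4,3) g=1 f=7]

expanded=(2,1); open=[(1,1) g=4 f=5, (2,3) g=3 f=7, (3,1) g=2 f=5, (3,3) g=2 f=7, (4,1) g=1 f=5, (4,3) g=1 f=7]; closed=[(2,1), (2,2), (3,2), (4,2)]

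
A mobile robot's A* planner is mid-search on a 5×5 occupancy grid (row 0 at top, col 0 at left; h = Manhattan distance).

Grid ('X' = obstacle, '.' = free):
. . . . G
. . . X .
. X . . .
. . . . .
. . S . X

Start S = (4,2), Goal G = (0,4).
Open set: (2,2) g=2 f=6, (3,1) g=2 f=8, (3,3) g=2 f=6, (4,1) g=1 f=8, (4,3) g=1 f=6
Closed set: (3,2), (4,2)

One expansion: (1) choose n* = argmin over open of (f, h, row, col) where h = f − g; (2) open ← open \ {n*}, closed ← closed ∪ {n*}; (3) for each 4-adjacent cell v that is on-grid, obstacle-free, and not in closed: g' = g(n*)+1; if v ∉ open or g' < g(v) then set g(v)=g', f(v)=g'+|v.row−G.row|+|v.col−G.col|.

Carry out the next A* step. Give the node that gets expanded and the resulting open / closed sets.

expanded=(2,2); open=[(1,2) g=3 f=6, (2,3) g=3 f=6, (3,1) g=2 f=8, (3,3) g=2 f=6, (4,1) g=1 f=8, (4,3) g=1 f=6]; closed=[(2,2), (3,2), (4,2)]

step 1: expand (2,2) (f=6, h=4) → closed; open now [(1,2) g=3 f=6, (2,3) g=3 f=6, (3,1) g=2 f=8, (3,3) g=2 f=6, (4,1) g=1 f=8, (4,3) g=1 f=6]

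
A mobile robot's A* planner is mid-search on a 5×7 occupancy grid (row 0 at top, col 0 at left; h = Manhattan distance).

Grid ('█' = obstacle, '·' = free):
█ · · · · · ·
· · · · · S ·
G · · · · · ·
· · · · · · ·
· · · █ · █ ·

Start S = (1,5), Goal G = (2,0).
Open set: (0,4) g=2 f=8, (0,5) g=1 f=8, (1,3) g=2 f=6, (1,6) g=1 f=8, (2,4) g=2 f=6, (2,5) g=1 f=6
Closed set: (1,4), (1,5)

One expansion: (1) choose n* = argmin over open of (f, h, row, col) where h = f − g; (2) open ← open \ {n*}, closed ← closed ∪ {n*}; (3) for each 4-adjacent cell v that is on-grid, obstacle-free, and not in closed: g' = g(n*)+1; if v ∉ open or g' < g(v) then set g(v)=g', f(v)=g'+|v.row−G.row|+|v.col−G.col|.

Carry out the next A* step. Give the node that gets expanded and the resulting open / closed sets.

step 1: expand (1,3) (f=6, h=4) → closed; open now [(0,3) g=3 f=8, (0,4) g=2 f=8, (0,5) g=1 f=8, (1,2) g=3 f=6, (1,6) g=1 f=8, (2,3) g=3 f=6, (2,4) g=2 f=6, (2,5) g=1 f=6]

expanded=(1,3); open=[(0,3) g=3 f=8, (0,4) g=2 f=8, (0,5) g=1 f=8, (1,2) g=3 f=6, (1,6) g=1 f=8, (2,3) g=3 f=6, (2,4) g=2 f=6, (2,5) g=1 f=6]; closed=[(1,3), (1,4), (1,5)]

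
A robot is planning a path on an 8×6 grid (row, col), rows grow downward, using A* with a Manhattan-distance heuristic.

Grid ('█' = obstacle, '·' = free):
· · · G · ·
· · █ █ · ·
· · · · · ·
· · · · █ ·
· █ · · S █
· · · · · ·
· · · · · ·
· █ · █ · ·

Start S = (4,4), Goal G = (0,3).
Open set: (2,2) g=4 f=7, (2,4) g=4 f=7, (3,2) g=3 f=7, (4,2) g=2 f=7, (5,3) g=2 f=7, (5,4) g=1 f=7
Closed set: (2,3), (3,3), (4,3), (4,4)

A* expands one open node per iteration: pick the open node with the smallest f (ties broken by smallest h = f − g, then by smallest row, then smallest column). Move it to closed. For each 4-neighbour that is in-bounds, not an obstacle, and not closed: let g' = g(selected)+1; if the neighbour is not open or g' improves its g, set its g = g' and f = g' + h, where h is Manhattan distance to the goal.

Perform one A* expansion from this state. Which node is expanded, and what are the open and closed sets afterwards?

step 1: expand (2,2) (f=7, h=3) → closed; open now [(2,1) g=5 f=9, (2,4) g=4 f=7, (3,2) g=3 f=7, (4,2) g=2 f=7, (5,3) g=2 f=7, (5,4) g=1 f=7]

expanded=(2,2); open=[(2,1) g=5 f=9, (2,4) g=4 f=7, (3,2) g=3 f=7, (4,2) g=2 f=7, (5,3) g=2 f=7, (5,4) g=1 f=7]; closed=[(2,2), (2,3), (3,3), (4,3), (4,4)]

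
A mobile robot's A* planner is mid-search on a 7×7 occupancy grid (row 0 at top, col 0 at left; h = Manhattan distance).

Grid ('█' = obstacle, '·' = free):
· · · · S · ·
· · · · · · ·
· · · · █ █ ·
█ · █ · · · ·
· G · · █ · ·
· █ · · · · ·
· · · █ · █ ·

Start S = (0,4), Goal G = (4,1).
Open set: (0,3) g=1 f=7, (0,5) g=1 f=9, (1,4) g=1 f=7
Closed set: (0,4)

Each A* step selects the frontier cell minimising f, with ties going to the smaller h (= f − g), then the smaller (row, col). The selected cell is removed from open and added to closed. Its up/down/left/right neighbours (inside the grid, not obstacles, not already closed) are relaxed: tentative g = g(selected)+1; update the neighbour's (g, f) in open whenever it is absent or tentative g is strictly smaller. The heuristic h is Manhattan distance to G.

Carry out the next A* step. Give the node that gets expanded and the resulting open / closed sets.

expanded=(0,3); open=[(0,2) g=2 f=7, (0,5) g=1 f=9, (1,3) g=2 f=7, (1,4) g=1 f=7]; closed=[(0,3), (0,4)]

step 1: expand (0,3) (f=7, h=6) → closed; open now [(0,2) g=2 f=7, (0,5) g=1 f=9, (1,3) g=2 f=7, (1,4) g=1 f=7]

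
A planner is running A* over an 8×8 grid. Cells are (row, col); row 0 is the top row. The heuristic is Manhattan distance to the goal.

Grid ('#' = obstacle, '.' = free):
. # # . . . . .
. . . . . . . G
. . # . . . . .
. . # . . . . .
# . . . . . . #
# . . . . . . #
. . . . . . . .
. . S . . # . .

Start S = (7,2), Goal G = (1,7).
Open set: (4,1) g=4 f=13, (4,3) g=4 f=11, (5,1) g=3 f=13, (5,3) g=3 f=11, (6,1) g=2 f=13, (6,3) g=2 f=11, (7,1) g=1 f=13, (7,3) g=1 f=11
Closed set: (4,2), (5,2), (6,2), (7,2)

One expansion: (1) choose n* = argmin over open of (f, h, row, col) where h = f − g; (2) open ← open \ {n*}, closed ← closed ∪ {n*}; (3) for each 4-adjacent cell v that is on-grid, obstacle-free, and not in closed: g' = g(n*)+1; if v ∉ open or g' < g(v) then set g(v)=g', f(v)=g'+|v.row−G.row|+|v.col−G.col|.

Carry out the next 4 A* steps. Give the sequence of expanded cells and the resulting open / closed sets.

step 1: expand (4,3) (f=11, h=7) → closed; open now [(3,3) g=5 f=11, (4,1) g=4 f=13, (4,4) g=5 f=11, (5,1) g=3 f=13, (5,3) g=3 f=11, (6,1) g=2 f=13, (6,3) g=2 f=11, (7,1) g=1 f=13, (7,3) g=1 f=11]
step 2: expand (3,3) (f=11, h=6) → closed; open now [(2,3) g=6 f=11, (3,4) g=6 f=11, (4,1) g=4 f=13, (4,4) g=5 f=11, (5,1) g=3 f=13, (5,3) g=3 f=11, (6,1) g=2 f=13, (6,3) g=2 f=11, (7,1) g=1 f=13, (7,3) g=1 f=11]
step 3: expand (2,3) (f=11, h=5) → closed; open now [(1,3) g=7 f=11, (2,4) g=7 f=11, (3,4) g=6 f=11, (4,1) g=4 f=13, (4,4) g=5 f=11, (5,1) g=3 f=13, (5,3) g=3 f=11, (6,1) g=2 f=13, (6,3) g=2 f=11, (7,1) g=1 f=13, (7,3) g=1 f=11]
step 4: expand (1,3) (f=11, h=4) → closed; open now [(0,3) g=8 f=13, (1,2) g=8 f=13, (1,4) g=8 f=11, (2,4) g=7 f=11, (3,4) g=6 f=11, (4,1) g=4 f=13, (4,4) g=5 f=11, (5,1) g=3 f=13, (5,3) g=3 f=11, (6,1) g=2 f=13, (6,3) g=2 f=11, (7,1) g=1 f=13, (7,3) g=1 f=11]

order=[(4,3) → (3,3) → (2,3) → (1,3)]; open=[(0,3) g=8 f=13, (1,2) g=8 f=13, (1,4) g=8 f=11, (2,4) g=7 f=11, (3,4) g=6 f=11, (4,1) g=4 f=13, (4,4) g=5 f=11, (5,1) g=3 f=13, (5,3) g=3 f=11, (6,1) g=2 f=13, (6,3) g=2 f=11, (7,1) g=1 f=13, (7,3) g=1 f=11]; closed=[(1,3), (2,3), (3,3), (4,2), (4,3), (5,2), (6,2), (7,2)]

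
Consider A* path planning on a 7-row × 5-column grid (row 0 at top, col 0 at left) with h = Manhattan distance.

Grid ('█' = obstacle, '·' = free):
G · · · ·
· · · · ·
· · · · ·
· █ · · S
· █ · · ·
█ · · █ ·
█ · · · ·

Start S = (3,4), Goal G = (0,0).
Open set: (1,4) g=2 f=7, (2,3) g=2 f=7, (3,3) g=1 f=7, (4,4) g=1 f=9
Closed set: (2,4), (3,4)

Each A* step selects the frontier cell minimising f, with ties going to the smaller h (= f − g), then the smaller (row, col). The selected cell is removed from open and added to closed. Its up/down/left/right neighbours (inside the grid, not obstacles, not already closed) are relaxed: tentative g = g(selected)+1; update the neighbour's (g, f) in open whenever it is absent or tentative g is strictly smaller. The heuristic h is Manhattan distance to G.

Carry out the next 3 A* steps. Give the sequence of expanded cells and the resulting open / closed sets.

step 1: expand (1,4) (f=7, h=5) → closed; open now [(0,4) g=3 f=7, (1,3) g=3 f=7, (2,3) g=2 f=7, (3,3) g=1 f=7, (4,4) g=1 f=9]
step 2: expand (0,4) (f=7, h=4) → closed; open now [(0,3) g=4 f=7, (1,3) g=3 f=7, (2,3) g=2 f=7, (3,3) g=1 f=7, (4,4) g=1 f=9]
step 3: expand (0,3) (f=7, h=3) → closed; open now [(0,2) g=5 f=7, (1,3) g=3 f=7, (2,3) g=2 f=7, (3,3) g=1 f=7, (4,4) g=1 f=9]

order=[(1,4) → (0,4) → (0,3)]; open=[(0,2) g=5 f=7, (1,3) g=3 f=7, (2,3) g=2 f=7, (3,3) g=1 f=7, (4,4) g=1 f=9]; closed=[(0,3), (0,4), (1,4), (2,4), (3,4)]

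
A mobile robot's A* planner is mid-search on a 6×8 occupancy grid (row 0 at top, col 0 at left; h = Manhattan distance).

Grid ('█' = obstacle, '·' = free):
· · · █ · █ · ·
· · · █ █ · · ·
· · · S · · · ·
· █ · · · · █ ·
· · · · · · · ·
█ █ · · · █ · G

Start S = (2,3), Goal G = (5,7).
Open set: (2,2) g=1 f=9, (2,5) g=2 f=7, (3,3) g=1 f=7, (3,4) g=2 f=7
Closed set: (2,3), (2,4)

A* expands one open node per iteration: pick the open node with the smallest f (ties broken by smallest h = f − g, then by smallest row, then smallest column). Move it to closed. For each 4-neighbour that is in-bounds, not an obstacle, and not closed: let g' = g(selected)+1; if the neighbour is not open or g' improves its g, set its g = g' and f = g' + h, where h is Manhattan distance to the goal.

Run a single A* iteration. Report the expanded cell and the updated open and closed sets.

step 1: expand (2,5) (f=7, h=5) → closed; open now [(1,5) g=3 f=9, (2,2) g=1 f=9, (2,6) g=3 f=7, (3,3) g=1 f=7, (3,4) g=2 f=7, (3,5) g=3 f=7]

expanded=(2,5); open=[(1,5) g=3 f=9, (2,2) g=1 f=9, (2,6) g=3 f=7, (3,3) g=1 f=7, (3,4) g=2 f=7, (3,5) g=3 f=7]; closed=[(2,3), (2,4), (2,5)]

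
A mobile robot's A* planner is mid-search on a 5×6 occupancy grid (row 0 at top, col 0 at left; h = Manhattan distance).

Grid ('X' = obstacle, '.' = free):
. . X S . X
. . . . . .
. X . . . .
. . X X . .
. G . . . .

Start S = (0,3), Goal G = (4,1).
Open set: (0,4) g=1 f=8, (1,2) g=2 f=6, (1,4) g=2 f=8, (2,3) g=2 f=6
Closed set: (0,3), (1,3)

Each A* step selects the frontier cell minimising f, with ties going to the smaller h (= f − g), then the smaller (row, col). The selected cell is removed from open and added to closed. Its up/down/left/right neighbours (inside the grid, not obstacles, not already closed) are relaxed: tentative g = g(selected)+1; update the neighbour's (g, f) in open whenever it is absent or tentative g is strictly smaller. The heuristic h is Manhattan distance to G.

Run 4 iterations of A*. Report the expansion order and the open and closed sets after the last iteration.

order=[(1,2) → (1,1) → (2,2) → (2,3)]; open=[(0,1) g=4 f=8, (0,4) g=1 f=8, (1,0) g=4 f=8, (1,4) g=2 f=8, (2,4) g=3 f=8]; closed=[(0,3), (1,1), (1,2), (1,3), (2,2), (2,3)]

step 1: expand (1,2) (f=6, h=4) → closed; open now [(0,4) g=1 f=8, (1,1) g=3 f=6, (1,4) g=2 f=8, (2,2) g=3 f=6, (2,3) g=2 f=6]
step 2: expand (1,1) (f=6, h=3) → closed; open now [(0,1) g=4 f=8, (0,4) g=1 f=8, (1,0) g=4 f=8, (1,4) g=2 f=8, (2,2) g=3 f=6, (2,3) g=2 f=6]
step 3: expand (2,2) (f=6, h=3) → closed; open now [(0,1) g=4 f=8, (0,4) g=1 f=8, (1,0) g=4 f=8, (1,4) g=2 f=8, (2,3) g=2 f=6]
step 4: expand (2,3) (f=6, h=4) → closed; open now [(0,1) g=4 f=8, (0,4) g=1 f=8, (1,0) g=4 f=8, (1,4) g=2 f=8, (2,4) g=3 f=8]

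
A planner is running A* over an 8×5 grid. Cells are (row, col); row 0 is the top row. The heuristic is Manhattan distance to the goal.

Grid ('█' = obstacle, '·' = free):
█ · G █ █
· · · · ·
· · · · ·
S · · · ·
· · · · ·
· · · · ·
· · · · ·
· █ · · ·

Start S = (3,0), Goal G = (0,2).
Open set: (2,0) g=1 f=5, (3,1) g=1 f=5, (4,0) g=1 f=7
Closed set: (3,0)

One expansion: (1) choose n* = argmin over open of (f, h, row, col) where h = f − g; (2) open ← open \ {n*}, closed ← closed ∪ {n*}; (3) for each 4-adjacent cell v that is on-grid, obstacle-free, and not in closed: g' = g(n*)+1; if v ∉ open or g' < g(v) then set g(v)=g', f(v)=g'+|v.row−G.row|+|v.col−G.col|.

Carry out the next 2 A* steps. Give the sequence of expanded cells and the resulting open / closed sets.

order=[(2,0) → (1,0)]; open=[(1,1) g=3 f=5, (2,1) g=2 f=5, (3,1) g=1 f=5, (4,0) g=1 f=7]; closed=[(1,0), (2,0), (3,0)]

step 1: expand (2,0) (f=5, h=4) → closed; open now [(1,0) g=2 f=5, (2,1) g=2 f=5, (3,1) g=1 f=5, (4,0) g=1 f=7]
step 2: expand (1,0) (f=5, h=3) → closed; open now [(1,1) g=3 f=5, (2,1) g=2 f=5, (3,1) g=1 f=5, (4,0) g=1 f=7]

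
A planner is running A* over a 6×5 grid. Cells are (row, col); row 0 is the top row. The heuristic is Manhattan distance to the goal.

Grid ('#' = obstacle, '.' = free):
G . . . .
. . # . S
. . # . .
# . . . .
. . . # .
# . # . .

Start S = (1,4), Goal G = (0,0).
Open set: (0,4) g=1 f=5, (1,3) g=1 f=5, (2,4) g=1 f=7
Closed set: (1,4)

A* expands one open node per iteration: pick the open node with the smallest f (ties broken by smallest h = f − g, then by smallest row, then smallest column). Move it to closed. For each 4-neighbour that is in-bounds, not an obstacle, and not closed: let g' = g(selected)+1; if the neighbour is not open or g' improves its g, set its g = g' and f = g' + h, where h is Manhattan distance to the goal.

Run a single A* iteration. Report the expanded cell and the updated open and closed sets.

expanded=(0,4); open=[(0,3) g=2 f=5, (1,3) g=1 f=5, (2,4) g=1 f=7]; closed=[(0,4), (1,4)]

step 1: expand (0,4) (f=5, h=4) → closed; open now [(0,3) g=2 f=5, (1,3) g=1 f=5, (2,4) g=1 f=7]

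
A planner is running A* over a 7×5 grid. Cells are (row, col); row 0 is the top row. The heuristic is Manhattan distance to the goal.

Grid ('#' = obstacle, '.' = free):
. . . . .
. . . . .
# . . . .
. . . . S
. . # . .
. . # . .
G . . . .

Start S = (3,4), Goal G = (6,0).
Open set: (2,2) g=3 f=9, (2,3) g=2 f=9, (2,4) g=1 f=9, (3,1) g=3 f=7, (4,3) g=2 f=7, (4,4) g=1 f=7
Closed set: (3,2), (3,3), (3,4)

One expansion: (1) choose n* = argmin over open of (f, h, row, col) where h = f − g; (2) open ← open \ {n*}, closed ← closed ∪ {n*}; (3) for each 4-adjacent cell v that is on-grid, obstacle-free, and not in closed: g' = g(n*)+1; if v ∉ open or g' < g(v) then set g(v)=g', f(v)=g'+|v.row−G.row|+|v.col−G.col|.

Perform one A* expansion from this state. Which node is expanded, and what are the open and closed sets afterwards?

step 1: expand (3,1) (f=7, h=4) → closed; open now [(2,1) g=4 f=9, (2,2) g=3 f=9, (2,3) g=2 f=9, (2,4) g=1 f=9, (3,0) g=4 f=7, (4,1) g=4 f=7, (4,3) g=2 f=7, (4,4) g=1 f=7]

expanded=(3,1); open=[(2,1) g=4 f=9, (2,2) g=3 f=9, (2,3) g=2 f=9, (2,4) g=1 f=9, (3,0) g=4 f=7, (4,1) g=4 f=7, (4,3) g=2 f=7, (4,4) g=1 f=7]; closed=[(3,1), (3,2), (3,3), (3,4)]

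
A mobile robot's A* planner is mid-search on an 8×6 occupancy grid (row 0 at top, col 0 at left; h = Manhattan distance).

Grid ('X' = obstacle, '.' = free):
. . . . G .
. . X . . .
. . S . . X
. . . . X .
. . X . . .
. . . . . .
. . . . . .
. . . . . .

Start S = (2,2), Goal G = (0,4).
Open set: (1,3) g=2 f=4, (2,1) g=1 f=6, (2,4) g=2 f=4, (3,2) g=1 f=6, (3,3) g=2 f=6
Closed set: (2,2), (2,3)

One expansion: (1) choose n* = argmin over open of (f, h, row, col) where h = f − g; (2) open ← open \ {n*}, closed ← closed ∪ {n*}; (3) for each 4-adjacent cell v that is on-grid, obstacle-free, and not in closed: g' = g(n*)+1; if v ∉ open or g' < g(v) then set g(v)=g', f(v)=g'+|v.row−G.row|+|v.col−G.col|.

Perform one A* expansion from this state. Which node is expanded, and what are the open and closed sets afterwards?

expanded=(1,3); open=[(0,3) g=3 f=4, (1,4) g=3 f=4, (2,1) g=1 f=6, (2,4) g=2 f=4, (3,2) g=1 f=6, (3,3) g=2 f=6]; closed=[(1,3), (2,2), (2,3)]

step 1: expand (1,3) (f=4, h=2) → closed; open now [(0,3) g=3 f=4, (1,4) g=3 f=4, (2,1) g=1 f=6, (2,4) g=2 f=4, (3,2) g=1 f=6, (3,3) g=2 f=6]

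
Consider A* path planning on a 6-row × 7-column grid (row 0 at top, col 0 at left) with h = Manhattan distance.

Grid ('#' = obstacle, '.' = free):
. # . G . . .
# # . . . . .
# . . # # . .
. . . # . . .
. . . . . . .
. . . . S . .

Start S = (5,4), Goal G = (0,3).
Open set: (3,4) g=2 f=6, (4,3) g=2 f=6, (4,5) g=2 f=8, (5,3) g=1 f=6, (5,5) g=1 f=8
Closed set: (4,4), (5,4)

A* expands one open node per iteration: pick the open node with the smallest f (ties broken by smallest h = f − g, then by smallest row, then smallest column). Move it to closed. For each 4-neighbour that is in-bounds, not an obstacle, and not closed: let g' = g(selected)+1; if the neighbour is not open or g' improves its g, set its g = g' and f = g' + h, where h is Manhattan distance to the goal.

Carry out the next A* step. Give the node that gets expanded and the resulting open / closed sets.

expanded=(3,4); open=[(3,5) g=3 f=8, (4,3) g=2 f=6, (4,5) g=2 f=8, (5,3) g=1 f=6, (5,5) g=1 f=8]; closed=[(3,4), (4,4), (5,4)]

step 1: expand (3,4) (f=6, h=4) → closed; open now [(3,5) g=3 f=8, (4,3) g=2 f=6, (4,5) g=2 f=8, (5,3) g=1 f=6, (5,5) g=1 f=8]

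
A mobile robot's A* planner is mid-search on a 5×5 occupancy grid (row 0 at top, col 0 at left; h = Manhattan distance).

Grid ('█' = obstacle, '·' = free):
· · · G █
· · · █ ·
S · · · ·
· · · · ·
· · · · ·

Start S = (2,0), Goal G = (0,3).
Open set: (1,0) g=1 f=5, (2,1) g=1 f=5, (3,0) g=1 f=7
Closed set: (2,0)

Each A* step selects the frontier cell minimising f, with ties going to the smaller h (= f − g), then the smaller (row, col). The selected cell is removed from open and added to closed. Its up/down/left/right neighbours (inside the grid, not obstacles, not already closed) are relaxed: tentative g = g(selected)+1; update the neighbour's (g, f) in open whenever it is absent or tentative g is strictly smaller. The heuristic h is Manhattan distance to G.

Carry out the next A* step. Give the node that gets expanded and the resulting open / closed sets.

step 1: expand (1,0) (f=5, h=4) → closed; open now [(0,0) g=2 f=5, (1,1) g=2 f=5, (2,1) g=1 f=5, (3,0) g=1 f=7]

expanded=(1,0); open=[(0,0) g=2 f=5, (1,1) g=2 f=5, (2,1) g=1 f=5, (3,0) g=1 f=7]; closed=[(1,0), (2,0)]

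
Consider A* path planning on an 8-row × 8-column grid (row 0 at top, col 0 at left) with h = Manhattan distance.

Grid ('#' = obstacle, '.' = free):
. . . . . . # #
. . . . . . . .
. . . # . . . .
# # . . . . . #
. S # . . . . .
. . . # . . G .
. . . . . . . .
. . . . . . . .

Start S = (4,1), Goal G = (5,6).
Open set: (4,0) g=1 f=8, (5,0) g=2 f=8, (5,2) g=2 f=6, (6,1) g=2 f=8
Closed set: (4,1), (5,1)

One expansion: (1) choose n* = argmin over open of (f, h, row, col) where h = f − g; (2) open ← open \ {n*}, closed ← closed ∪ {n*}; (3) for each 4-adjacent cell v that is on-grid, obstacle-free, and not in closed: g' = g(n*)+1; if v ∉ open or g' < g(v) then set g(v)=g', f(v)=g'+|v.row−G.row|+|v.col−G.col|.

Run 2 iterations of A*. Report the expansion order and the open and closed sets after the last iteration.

order=[(5,2) → (6,2)]; open=[(4,0) g=1 f=8, (5,0) g=2 f=8, (6,1) g=2 f=8, (6,3) g=4 f=8, (7,2) g=4 f=10]; closed=[(4,1), (5,1), (5,2), (6,2)]

step 1: expand (5,2) (f=6, h=4) → closed; open now [(4,0) g=1 f=8, (5,0) g=2 f=8, (6,1) g=2 f=8, (6,2) g=3 f=8]
step 2: expand (6,2) (f=8, h=5) → closed; open now [(4,0) g=1 f=8, (5,0) g=2 f=8, (6,1) g=2 f=8, (6,3) g=4 f=8, (7,2) g=4 f=10]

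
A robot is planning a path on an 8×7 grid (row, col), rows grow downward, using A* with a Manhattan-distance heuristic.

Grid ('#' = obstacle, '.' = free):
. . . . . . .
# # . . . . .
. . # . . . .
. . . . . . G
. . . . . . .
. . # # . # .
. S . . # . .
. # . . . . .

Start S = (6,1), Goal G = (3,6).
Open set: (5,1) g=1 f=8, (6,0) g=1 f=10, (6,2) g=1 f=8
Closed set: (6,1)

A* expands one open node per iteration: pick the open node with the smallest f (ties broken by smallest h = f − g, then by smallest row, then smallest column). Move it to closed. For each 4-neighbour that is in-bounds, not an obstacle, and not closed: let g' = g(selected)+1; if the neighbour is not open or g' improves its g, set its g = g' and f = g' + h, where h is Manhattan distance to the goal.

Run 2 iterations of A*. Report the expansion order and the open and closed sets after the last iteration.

step 1: expand (5,1) (f=8, h=7) → closed; open now [(4,1) g=2 f=8, (5,0) g=2 f=10, (6,0) g=1 f=10, (6,2) g=1 f=8]
step 2: expand (4,1) (f=8, h=6) → closed; open now [(3,1) g=3 f=8, (4,0) g=3 f=10, (4,2) g=3 f=8, (5,0) g=2 f=10, (6,0) g=1 f=10, (6,2) g=1 f=8]

order=[(5,1) → (4,1)]; open=[(3,1) g=3 f=8, (4,0) g=3 f=10, (4,2) g=3 f=8, (5,0) g=2 f=10, (6,0) g=1 f=10, (6,2) g=1 f=8]; closed=[(4,1), (5,1), (6,1)]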